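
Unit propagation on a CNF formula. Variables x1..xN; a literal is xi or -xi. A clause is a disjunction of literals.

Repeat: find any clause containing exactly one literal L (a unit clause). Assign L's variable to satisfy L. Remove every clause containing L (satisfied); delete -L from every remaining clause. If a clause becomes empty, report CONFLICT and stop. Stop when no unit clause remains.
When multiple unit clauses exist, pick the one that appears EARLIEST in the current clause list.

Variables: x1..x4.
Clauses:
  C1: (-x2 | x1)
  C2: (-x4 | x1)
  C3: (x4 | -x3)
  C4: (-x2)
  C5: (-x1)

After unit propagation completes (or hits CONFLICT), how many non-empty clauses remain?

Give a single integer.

Answer: 0

Derivation:
unit clause [-2] forces x2=F; simplify:
  satisfied 2 clause(s); 3 remain; assigned so far: [2]
unit clause [-1] forces x1=F; simplify:
  drop 1 from [-4, 1] -> [-4]
  satisfied 1 clause(s); 2 remain; assigned so far: [1, 2]
unit clause [-4] forces x4=F; simplify:
  drop 4 from [4, -3] -> [-3]
  satisfied 1 clause(s); 1 remain; assigned so far: [1, 2, 4]
unit clause [-3] forces x3=F; simplify:
  satisfied 1 clause(s); 0 remain; assigned so far: [1, 2, 3, 4]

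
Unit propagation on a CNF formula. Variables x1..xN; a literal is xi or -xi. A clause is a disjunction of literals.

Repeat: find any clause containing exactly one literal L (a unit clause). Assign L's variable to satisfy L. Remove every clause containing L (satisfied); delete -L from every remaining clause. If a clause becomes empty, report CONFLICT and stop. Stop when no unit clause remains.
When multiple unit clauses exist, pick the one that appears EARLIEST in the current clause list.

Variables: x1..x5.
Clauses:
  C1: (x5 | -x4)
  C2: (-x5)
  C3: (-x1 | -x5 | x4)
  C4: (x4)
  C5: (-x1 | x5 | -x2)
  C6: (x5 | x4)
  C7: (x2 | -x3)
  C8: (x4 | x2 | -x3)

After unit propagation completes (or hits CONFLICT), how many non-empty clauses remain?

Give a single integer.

unit clause [-5] forces x5=F; simplify:
  drop 5 from [5, -4] -> [-4]
  drop 5 from [-1, 5, -2] -> [-1, -2]
  drop 5 from [5, 4] -> [4]
  satisfied 2 clause(s); 6 remain; assigned so far: [5]
unit clause [-4] forces x4=F; simplify:
  drop 4 from [4] -> [] (empty!)
  drop 4 from [4] -> [] (empty!)
  drop 4 from [4, 2, -3] -> [2, -3]
  satisfied 1 clause(s); 5 remain; assigned so far: [4, 5]
CONFLICT (empty clause)

Answer: 3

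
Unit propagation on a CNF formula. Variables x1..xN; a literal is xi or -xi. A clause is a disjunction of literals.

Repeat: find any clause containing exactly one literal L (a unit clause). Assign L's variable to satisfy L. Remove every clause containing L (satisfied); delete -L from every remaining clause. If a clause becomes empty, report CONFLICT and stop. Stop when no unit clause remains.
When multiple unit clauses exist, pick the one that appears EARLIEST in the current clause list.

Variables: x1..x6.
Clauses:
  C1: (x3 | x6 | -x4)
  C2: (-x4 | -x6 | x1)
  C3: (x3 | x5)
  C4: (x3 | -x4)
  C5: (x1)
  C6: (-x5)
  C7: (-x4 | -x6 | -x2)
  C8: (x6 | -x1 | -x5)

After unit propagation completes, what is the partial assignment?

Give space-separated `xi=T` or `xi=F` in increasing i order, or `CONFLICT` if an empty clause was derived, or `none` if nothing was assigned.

unit clause [1] forces x1=T; simplify:
  drop -1 from [6, -1, -5] -> [6, -5]
  satisfied 2 clause(s); 6 remain; assigned so far: [1]
unit clause [-5] forces x5=F; simplify:
  drop 5 from [3, 5] -> [3]
  satisfied 2 clause(s); 4 remain; assigned so far: [1, 5]
unit clause [3] forces x3=T; simplify:
  satisfied 3 clause(s); 1 remain; assigned so far: [1, 3, 5]

Answer: x1=T x3=T x5=F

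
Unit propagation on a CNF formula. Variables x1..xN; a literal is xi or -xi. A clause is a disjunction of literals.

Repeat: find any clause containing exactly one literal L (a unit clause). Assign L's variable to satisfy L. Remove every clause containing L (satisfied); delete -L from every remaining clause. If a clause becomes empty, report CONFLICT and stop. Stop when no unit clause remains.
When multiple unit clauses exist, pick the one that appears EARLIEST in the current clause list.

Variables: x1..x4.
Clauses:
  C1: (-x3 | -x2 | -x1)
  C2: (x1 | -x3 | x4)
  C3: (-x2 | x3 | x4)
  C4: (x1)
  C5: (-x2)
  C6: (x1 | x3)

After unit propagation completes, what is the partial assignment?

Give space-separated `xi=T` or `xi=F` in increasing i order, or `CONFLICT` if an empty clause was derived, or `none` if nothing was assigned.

Answer: x1=T x2=F

Derivation:
unit clause [1] forces x1=T; simplify:
  drop -1 from [-3, -2, -1] -> [-3, -2]
  satisfied 3 clause(s); 3 remain; assigned so far: [1]
unit clause [-2] forces x2=F; simplify:
  satisfied 3 clause(s); 0 remain; assigned so far: [1, 2]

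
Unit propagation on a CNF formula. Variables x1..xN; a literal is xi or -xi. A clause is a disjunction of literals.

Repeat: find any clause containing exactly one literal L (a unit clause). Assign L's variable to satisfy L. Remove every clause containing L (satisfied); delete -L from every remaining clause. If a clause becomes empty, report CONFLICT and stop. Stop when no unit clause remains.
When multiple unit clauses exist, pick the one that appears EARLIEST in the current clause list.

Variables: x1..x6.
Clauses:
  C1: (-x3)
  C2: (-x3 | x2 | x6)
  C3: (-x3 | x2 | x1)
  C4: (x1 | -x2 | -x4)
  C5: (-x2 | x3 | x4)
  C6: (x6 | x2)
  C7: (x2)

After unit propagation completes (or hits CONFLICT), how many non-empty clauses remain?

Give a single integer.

Answer: 0

Derivation:
unit clause [-3] forces x3=F; simplify:
  drop 3 from [-2, 3, 4] -> [-2, 4]
  satisfied 3 clause(s); 4 remain; assigned so far: [3]
unit clause [2] forces x2=T; simplify:
  drop -2 from [1, -2, -4] -> [1, -4]
  drop -2 from [-2, 4] -> [4]
  satisfied 2 clause(s); 2 remain; assigned so far: [2, 3]
unit clause [4] forces x4=T; simplify:
  drop -4 from [1, -4] -> [1]
  satisfied 1 clause(s); 1 remain; assigned so far: [2, 3, 4]
unit clause [1] forces x1=T; simplify:
  satisfied 1 clause(s); 0 remain; assigned so far: [1, 2, 3, 4]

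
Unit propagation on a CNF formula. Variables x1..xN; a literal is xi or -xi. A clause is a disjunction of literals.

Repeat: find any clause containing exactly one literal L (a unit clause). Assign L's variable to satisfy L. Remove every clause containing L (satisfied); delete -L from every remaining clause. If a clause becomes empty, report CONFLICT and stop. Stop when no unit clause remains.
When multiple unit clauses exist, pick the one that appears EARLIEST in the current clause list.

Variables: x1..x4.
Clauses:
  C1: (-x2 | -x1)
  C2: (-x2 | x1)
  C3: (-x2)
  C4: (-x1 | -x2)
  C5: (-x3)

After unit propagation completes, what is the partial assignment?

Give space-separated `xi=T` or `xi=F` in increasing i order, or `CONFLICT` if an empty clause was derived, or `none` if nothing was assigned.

Answer: x2=F x3=F

Derivation:
unit clause [-2] forces x2=F; simplify:
  satisfied 4 clause(s); 1 remain; assigned so far: [2]
unit clause [-3] forces x3=F; simplify:
  satisfied 1 clause(s); 0 remain; assigned so far: [2, 3]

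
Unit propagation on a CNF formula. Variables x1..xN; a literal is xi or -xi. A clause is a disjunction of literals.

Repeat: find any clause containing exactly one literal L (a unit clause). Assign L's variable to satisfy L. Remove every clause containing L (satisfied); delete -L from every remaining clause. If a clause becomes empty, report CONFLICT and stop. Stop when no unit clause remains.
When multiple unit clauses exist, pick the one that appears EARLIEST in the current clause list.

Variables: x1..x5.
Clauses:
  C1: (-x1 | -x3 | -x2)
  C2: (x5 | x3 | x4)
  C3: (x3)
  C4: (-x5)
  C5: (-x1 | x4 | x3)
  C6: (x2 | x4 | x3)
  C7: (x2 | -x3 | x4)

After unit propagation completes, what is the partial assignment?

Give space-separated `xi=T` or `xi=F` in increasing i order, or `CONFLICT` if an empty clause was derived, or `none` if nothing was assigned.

Answer: x3=T x5=F

Derivation:
unit clause [3] forces x3=T; simplify:
  drop -3 from [-1, -3, -2] -> [-1, -2]
  drop -3 from [2, -3, 4] -> [2, 4]
  satisfied 4 clause(s); 3 remain; assigned so far: [3]
unit clause [-5] forces x5=F; simplify:
  satisfied 1 clause(s); 2 remain; assigned so far: [3, 5]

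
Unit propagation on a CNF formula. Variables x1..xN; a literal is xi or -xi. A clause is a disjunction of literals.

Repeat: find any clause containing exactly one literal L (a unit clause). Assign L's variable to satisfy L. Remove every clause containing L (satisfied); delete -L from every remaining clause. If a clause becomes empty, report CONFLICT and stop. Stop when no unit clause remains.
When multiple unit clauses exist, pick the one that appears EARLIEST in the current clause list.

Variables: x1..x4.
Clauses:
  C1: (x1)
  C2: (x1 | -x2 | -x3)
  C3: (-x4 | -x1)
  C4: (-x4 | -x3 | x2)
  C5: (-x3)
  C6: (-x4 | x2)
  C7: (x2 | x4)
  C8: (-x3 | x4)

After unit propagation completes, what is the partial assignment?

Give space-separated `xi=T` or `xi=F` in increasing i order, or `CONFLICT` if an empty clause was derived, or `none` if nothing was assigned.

Answer: x1=T x2=T x3=F x4=F

Derivation:
unit clause [1] forces x1=T; simplify:
  drop -1 from [-4, -1] -> [-4]
  satisfied 2 clause(s); 6 remain; assigned so far: [1]
unit clause [-4] forces x4=F; simplify:
  drop 4 from [2, 4] -> [2]
  drop 4 from [-3, 4] -> [-3]
  satisfied 3 clause(s); 3 remain; assigned so far: [1, 4]
unit clause [-3] forces x3=F; simplify:
  satisfied 2 clause(s); 1 remain; assigned so far: [1, 3, 4]
unit clause [2] forces x2=T; simplify:
  satisfied 1 clause(s); 0 remain; assigned so far: [1, 2, 3, 4]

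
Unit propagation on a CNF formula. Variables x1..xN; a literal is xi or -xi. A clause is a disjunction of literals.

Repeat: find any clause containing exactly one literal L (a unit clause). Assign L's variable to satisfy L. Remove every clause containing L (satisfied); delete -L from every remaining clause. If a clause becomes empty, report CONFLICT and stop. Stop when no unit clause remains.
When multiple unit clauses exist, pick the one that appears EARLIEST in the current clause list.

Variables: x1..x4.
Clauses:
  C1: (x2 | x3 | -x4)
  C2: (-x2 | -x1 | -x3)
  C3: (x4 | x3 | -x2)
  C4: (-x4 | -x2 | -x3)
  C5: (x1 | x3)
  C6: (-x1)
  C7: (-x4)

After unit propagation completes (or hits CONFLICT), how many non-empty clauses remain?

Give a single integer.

Answer: 0

Derivation:
unit clause [-1] forces x1=F; simplify:
  drop 1 from [1, 3] -> [3]
  satisfied 2 clause(s); 5 remain; assigned so far: [1]
unit clause [3] forces x3=T; simplify:
  drop -3 from [-4, -2, -3] -> [-4, -2]
  satisfied 3 clause(s); 2 remain; assigned so far: [1, 3]
unit clause [-4] forces x4=F; simplify:
  satisfied 2 clause(s); 0 remain; assigned so far: [1, 3, 4]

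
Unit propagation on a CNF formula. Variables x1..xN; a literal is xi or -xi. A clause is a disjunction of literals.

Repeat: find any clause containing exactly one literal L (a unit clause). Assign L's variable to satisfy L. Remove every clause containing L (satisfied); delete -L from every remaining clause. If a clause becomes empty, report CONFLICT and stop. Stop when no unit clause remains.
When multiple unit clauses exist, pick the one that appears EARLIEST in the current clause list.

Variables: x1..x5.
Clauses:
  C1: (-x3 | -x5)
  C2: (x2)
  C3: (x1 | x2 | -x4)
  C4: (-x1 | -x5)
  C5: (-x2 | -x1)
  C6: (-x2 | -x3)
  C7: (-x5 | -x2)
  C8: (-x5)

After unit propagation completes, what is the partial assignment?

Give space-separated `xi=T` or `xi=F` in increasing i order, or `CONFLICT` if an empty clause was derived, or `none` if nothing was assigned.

unit clause [2] forces x2=T; simplify:
  drop -2 from [-2, -1] -> [-1]
  drop -2 from [-2, -3] -> [-3]
  drop -2 from [-5, -2] -> [-5]
  satisfied 2 clause(s); 6 remain; assigned so far: [2]
unit clause [-1] forces x1=F; simplify:
  satisfied 2 clause(s); 4 remain; assigned so far: [1, 2]
unit clause [-3] forces x3=F; simplify:
  satisfied 2 clause(s); 2 remain; assigned so far: [1, 2, 3]
unit clause [-5] forces x5=F; simplify:
  satisfied 2 clause(s); 0 remain; assigned so far: [1, 2, 3, 5]

Answer: x1=F x2=T x3=F x5=F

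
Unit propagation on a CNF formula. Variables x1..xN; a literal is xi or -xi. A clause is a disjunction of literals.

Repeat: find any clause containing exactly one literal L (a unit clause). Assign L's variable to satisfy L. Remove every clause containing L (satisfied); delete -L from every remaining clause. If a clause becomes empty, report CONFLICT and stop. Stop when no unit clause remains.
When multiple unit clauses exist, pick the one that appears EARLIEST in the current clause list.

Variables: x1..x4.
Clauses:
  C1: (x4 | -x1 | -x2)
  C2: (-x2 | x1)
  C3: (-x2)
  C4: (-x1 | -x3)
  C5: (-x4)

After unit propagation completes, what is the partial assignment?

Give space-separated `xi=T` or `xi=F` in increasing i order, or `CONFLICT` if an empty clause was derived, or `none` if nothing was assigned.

Answer: x2=F x4=F

Derivation:
unit clause [-2] forces x2=F; simplify:
  satisfied 3 clause(s); 2 remain; assigned so far: [2]
unit clause [-4] forces x4=F; simplify:
  satisfied 1 clause(s); 1 remain; assigned so far: [2, 4]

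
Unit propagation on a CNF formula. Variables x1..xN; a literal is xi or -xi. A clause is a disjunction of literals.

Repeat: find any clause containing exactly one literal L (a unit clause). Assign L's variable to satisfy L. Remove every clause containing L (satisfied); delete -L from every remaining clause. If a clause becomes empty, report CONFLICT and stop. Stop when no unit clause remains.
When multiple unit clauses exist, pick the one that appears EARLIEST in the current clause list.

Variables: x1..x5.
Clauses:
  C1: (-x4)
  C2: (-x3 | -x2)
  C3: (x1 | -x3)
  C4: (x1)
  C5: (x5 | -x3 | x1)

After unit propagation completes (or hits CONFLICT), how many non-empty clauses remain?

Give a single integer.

unit clause [-4] forces x4=F; simplify:
  satisfied 1 clause(s); 4 remain; assigned so far: [4]
unit clause [1] forces x1=T; simplify:
  satisfied 3 clause(s); 1 remain; assigned so far: [1, 4]

Answer: 1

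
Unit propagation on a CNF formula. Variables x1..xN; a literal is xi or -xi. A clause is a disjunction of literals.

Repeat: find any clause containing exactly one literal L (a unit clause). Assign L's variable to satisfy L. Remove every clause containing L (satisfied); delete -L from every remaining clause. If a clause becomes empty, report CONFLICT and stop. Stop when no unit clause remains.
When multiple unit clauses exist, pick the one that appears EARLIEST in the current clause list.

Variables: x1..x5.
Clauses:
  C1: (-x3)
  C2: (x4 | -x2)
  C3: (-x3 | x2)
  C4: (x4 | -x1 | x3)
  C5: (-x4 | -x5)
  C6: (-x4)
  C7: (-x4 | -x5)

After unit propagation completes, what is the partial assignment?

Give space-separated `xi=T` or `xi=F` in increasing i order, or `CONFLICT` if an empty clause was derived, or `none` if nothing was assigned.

unit clause [-3] forces x3=F; simplify:
  drop 3 from [4, -1, 3] -> [4, -1]
  satisfied 2 clause(s); 5 remain; assigned so far: [3]
unit clause [-4] forces x4=F; simplify:
  drop 4 from [4, -2] -> [-2]
  drop 4 from [4, -1] -> [-1]
  satisfied 3 clause(s); 2 remain; assigned so far: [3, 4]
unit clause [-2] forces x2=F; simplify:
  satisfied 1 clause(s); 1 remain; assigned so far: [2, 3, 4]
unit clause [-1] forces x1=F; simplify:
  satisfied 1 clause(s); 0 remain; assigned so far: [1, 2, 3, 4]

Answer: x1=F x2=F x3=F x4=F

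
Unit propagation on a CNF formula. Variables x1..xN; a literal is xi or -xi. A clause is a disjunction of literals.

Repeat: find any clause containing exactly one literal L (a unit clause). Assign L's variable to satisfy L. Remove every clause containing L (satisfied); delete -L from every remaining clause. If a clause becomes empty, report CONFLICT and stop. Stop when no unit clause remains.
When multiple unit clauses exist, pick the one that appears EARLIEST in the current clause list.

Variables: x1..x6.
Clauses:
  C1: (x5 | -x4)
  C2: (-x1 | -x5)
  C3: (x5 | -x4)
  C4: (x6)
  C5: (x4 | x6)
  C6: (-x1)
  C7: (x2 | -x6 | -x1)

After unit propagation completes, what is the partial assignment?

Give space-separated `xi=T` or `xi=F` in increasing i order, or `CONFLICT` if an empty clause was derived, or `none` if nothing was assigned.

unit clause [6] forces x6=T; simplify:
  drop -6 from [2, -6, -1] -> [2, -1]
  satisfied 2 clause(s); 5 remain; assigned so far: [6]
unit clause [-1] forces x1=F; simplify:
  satisfied 3 clause(s); 2 remain; assigned so far: [1, 6]

Answer: x1=F x6=T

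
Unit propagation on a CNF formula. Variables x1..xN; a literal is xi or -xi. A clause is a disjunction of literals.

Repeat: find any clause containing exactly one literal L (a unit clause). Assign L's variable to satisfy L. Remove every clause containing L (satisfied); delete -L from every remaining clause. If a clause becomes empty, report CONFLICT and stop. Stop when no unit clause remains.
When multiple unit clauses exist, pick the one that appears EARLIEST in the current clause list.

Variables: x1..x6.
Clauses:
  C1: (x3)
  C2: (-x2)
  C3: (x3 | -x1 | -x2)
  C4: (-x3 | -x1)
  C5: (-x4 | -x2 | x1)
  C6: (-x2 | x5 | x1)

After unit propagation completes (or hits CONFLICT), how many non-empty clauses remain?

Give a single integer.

Answer: 0

Derivation:
unit clause [3] forces x3=T; simplify:
  drop -3 from [-3, -1] -> [-1]
  satisfied 2 clause(s); 4 remain; assigned so far: [3]
unit clause [-2] forces x2=F; simplify:
  satisfied 3 clause(s); 1 remain; assigned so far: [2, 3]
unit clause [-1] forces x1=F; simplify:
  satisfied 1 clause(s); 0 remain; assigned so far: [1, 2, 3]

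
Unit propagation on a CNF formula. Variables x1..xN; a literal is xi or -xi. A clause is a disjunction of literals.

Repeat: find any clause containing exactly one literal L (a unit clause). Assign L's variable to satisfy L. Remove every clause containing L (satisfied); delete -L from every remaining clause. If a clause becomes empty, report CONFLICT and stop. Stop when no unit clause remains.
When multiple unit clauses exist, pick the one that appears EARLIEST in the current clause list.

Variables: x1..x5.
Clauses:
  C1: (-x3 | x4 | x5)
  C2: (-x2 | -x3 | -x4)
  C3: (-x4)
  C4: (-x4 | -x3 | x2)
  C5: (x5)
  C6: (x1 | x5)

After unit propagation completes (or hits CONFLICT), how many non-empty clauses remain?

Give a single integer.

Answer: 0

Derivation:
unit clause [-4] forces x4=F; simplify:
  drop 4 from [-3, 4, 5] -> [-3, 5]
  satisfied 3 clause(s); 3 remain; assigned so far: [4]
unit clause [5] forces x5=T; simplify:
  satisfied 3 clause(s); 0 remain; assigned so far: [4, 5]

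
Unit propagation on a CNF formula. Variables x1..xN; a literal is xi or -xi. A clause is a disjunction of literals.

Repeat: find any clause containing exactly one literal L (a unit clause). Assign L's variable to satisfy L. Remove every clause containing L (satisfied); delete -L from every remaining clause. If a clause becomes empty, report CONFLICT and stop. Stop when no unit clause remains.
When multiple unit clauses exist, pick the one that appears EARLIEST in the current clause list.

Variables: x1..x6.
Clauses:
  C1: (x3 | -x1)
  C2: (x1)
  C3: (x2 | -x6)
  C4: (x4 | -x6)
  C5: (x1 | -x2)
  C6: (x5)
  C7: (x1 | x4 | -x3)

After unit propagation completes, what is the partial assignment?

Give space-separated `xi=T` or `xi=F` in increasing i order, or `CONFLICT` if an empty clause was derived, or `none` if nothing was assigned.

unit clause [1] forces x1=T; simplify:
  drop -1 from [3, -1] -> [3]
  satisfied 3 clause(s); 4 remain; assigned so far: [1]
unit clause [3] forces x3=T; simplify:
  satisfied 1 clause(s); 3 remain; assigned so far: [1, 3]
unit clause [5] forces x5=T; simplify:
  satisfied 1 clause(s); 2 remain; assigned so far: [1, 3, 5]

Answer: x1=T x3=T x5=T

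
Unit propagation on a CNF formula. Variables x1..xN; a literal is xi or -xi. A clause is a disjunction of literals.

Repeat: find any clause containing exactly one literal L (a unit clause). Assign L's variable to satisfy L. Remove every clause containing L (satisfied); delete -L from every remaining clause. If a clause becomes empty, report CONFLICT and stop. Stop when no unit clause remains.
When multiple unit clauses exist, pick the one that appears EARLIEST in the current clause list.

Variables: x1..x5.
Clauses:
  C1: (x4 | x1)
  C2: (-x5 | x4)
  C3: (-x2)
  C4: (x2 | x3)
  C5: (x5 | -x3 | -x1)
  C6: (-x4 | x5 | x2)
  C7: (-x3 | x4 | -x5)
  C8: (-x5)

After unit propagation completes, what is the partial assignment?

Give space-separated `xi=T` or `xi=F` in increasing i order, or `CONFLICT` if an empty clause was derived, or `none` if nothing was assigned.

unit clause [-2] forces x2=F; simplify:
  drop 2 from [2, 3] -> [3]
  drop 2 from [-4, 5, 2] -> [-4, 5]
  satisfied 1 clause(s); 7 remain; assigned so far: [2]
unit clause [3] forces x3=T; simplify:
  drop -3 from [5, -3, -1] -> [5, -1]
  drop -3 from [-3, 4, -5] -> [4, -5]
  satisfied 1 clause(s); 6 remain; assigned so far: [2, 3]
unit clause [-5] forces x5=F; simplify:
  drop 5 from [5, -1] -> [-1]
  drop 5 from [-4, 5] -> [-4]
  satisfied 3 clause(s); 3 remain; assigned so far: [2, 3, 5]
unit clause [-1] forces x1=F; simplify:
  drop 1 from [4, 1] -> [4]
  satisfied 1 clause(s); 2 remain; assigned so far: [1, 2, 3, 5]
unit clause [4] forces x4=T; simplify:
  drop -4 from [-4] -> [] (empty!)
  satisfied 1 clause(s); 1 remain; assigned so far: [1, 2, 3, 4, 5]
CONFLICT (empty clause)

Answer: CONFLICT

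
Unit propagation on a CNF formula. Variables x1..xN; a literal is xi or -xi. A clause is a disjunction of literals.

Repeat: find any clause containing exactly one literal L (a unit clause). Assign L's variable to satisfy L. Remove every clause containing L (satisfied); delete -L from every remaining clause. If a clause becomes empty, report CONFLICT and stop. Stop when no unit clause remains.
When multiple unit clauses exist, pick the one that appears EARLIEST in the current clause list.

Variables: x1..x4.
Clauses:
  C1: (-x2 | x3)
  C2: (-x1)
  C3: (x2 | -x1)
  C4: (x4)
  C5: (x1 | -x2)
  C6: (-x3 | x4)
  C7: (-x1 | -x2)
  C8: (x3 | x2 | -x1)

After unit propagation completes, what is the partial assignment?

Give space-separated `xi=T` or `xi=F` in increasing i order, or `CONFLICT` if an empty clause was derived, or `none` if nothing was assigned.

unit clause [-1] forces x1=F; simplify:
  drop 1 from [1, -2] -> [-2]
  satisfied 4 clause(s); 4 remain; assigned so far: [1]
unit clause [4] forces x4=T; simplify:
  satisfied 2 clause(s); 2 remain; assigned so far: [1, 4]
unit clause [-2] forces x2=F; simplify:
  satisfied 2 clause(s); 0 remain; assigned so far: [1, 2, 4]

Answer: x1=F x2=F x4=T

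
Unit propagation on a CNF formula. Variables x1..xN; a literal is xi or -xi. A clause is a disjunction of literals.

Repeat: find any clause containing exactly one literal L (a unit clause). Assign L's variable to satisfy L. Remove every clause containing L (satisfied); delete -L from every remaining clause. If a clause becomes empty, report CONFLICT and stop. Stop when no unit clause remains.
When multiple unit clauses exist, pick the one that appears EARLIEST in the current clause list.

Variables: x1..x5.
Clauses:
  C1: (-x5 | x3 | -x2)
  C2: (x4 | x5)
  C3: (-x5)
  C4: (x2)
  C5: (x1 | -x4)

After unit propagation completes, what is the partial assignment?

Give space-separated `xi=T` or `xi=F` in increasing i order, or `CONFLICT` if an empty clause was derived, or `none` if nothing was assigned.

Answer: x1=T x2=T x4=T x5=F

Derivation:
unit clause [-5] forces x5=F; simplify:
  drop 5 from [4, 5] -> [4]
  satisfied 2 clause(s); 3 remain; assigned so far: [5]
unit clause [4] forces x4=T; simplify:
  drop -4 from [1, -4] -> [1]
  satisfied 1 clause(s); 2 remain; assigned so far: [4, 5]
unit clause [2] forces x2=T; simplify:
  satisfied 1 clause(s); 1 remain; assigned so far: [2, 4, 5]
unit clause [1] forces x1=T; simplify:
  satisfied 1 clause(s); 0 remain; assigned so far: [1, 2, 4, 5]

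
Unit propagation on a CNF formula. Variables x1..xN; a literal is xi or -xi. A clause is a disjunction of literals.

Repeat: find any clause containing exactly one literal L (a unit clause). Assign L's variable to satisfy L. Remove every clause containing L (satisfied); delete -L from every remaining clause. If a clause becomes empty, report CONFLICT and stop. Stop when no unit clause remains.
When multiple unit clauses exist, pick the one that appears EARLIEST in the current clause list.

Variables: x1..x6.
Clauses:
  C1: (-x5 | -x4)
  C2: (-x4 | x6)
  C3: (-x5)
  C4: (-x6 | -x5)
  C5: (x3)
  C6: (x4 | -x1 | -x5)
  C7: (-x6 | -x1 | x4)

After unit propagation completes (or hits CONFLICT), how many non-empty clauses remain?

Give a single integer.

unit clause [-5] forces x5=F; simplify:
  satisfied 4 clause(s); 3 remain; assigned so far: [5]
unit clause [3] forces x3=T; simplify:
  satisfied 1 clause(s); 2 remain; assigned so far: [3, 5]

Answer: 2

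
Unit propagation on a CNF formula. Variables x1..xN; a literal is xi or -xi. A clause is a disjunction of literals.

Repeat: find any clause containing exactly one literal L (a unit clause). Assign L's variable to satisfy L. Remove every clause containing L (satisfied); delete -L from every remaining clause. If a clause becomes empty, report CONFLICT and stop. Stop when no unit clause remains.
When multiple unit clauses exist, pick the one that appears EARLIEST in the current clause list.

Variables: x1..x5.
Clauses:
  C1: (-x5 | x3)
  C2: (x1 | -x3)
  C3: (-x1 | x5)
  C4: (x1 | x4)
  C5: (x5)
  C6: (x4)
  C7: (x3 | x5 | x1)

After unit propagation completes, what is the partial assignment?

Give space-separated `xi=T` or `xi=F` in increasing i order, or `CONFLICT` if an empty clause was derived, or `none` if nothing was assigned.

unit clause [5] forces x5=T; simplify:
  drop -5 from [-5, 3] -> [3]
  satisfied 3 clause(s); 4 remain; assigned so far: [5]
unit clause [3] forces x3=T; simplify:
  drop -3 from [1, -3] -> [1]
  satisfied 1 clause(s); 3 remain; assigned so far: [3, 5]
unit clause [1] forces x1=T; simplify:
  satisfied 2 clause(s); 1 remain; assigned so far: [1, 3, 5]
unit clause [4] forces x4=T; simplify:
  satisfied 1 clause(s); 0 remain; assigned so far: [1, 3, 4, 5]

Answer: x1=T x3=T x4=T x5=T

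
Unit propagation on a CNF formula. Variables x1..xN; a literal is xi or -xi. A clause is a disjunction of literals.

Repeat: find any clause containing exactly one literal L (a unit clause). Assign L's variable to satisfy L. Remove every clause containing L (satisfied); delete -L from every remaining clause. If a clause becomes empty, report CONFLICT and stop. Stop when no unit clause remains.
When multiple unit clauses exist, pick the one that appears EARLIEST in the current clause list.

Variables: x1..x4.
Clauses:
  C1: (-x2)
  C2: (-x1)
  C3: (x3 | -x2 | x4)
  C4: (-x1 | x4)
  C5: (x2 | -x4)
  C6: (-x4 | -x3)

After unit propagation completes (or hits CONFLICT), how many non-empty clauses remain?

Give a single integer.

Answer: 0

Derivation:
unit clause [-2] forces x2=F; simplify:
  drop 2 from [2, -4] -> [-4]
  satisfied 2 clause(s); 4 remain; assigned so far: [2]
unit clause [-1] forces x1=F; simplify:
  satisfied 2 clause(s); 2 remain; assigned so far: [1, 2]
unit clause [-4] forces x4=F; simplify:
  satisfied 2 clause(s); 0 remain; assigned so far: [1, 2, 4]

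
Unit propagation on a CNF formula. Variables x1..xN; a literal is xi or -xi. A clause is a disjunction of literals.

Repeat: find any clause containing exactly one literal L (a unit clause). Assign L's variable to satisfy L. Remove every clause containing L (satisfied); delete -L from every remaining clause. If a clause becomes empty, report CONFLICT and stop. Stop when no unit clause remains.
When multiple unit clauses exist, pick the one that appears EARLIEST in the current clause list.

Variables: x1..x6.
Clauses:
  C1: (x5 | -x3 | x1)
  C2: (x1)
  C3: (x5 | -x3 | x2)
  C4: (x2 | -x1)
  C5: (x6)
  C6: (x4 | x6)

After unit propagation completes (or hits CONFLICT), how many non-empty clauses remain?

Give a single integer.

unit clause [1] forces x1=T; simplify:
  drop -1 from [2, -1] -> [2]
  satisfied 2 clause(s); 4 remain; assigned so far: [1]
unit clause [2] forces x2=T; simplify:
  satisfied 2 clause(s); 2 remain; assigned so far: [1, 2]
unit clause [6] forces x6=T; simplify:
  satisfied 2 clause(s); 0 remain; assigned so far: [1, 2, 6]

Answer: 0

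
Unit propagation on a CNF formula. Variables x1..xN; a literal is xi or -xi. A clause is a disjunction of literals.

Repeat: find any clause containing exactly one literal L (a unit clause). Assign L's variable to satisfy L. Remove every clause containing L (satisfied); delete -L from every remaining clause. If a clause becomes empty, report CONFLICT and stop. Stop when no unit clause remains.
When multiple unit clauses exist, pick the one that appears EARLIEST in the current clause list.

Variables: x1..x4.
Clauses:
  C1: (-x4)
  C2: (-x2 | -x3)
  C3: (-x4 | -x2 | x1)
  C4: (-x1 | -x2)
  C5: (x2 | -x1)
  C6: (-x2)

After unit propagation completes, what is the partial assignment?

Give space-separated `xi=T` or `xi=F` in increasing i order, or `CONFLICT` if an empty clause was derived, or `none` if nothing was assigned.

Answer: x1=F x2=F x4=F

Derivation:
unit clause [-4] forces x4=F; simplify:
  satisfied 2 clause(s); 4 remain; assigned so far: [4]
unit clause [-2] forces x2=F; simplify:
  drop 2 from [2, -1] -> [-1]
  satisfied 3 clause(s); 1 remain; assigned so far: [2, 4]
unit clause [-1] forces x1=F; simplify:
  satisfied 1 clause(s); 0 remain; assigned so far: [1, 2, 4]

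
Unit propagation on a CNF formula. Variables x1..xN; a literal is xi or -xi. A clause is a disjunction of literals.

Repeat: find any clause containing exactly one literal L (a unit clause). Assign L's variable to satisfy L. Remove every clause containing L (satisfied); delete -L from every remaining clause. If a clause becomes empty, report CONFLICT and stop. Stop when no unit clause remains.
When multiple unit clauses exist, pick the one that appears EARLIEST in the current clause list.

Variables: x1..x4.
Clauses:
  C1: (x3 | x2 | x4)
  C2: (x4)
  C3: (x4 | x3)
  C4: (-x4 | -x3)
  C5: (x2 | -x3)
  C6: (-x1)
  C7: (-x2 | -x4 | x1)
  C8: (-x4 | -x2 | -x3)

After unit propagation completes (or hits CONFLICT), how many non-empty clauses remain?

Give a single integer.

unit clause [4] forces x4=T; simplify:
  drop -4 from [-4, -3] -> [-3]
  drop -4 from [-2, -4, 1] -> [-2, 1]
  drop -4 from [-4, -2, -3] -> [-2, -3]
  satisfied 3 clause(s); 5 remain; assigned so far: [4]
unit clause [-3] forces x3=F; simplify:
  satisfied 3 clause(s); 2 remain; assigned so far: [3, 4]
unit clause [-1] forces x1=F; simplify:
  drop 1 from [-2, 1] -> [-2]
  satisfied 1 clause(s); 1 remain; assigned so far: [1, 3, 4]
unit clause [-2] forces x2=F; simplify:
  satisfied 1 clause(s); 0 remain; assigned so far: [1, 2, 3, 4]

Answer: 0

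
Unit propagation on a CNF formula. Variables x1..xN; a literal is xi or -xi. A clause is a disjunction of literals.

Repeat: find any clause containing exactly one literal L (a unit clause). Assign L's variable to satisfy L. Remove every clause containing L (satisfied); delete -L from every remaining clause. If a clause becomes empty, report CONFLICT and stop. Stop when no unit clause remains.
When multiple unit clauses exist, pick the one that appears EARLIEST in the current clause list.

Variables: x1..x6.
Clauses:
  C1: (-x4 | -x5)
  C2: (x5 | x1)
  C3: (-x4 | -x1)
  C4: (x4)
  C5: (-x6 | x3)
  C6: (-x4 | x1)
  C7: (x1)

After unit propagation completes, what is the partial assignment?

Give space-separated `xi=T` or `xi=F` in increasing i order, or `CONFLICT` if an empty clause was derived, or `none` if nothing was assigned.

Answer: CONFLICT

Derivation:
unit clause [4] forces x4=T; simplify:
  drop -4 from [-4, -5] -> [-5]
  drop -4 from [-4, -1] -> [-1]
  drop -4 from [-4, 1] -> [1]
  satisfied 1 clause(s); 6 remain; assigned so far: [4]
unit clause [-5] forces x5=F; simplify:
  drop 5 from [5, 1] -> [1]
  satisfied 1 clause(s); 5 remain; assigned so far: [4, 5]
unit clause [1] forces x1=T; simplify:
  drop -1 from [-1] -> [] (empty!)
  satisfied 3 clause(s); 2 remain; assigned so far: [1, 4, 5]
CONFLICT (empty clause)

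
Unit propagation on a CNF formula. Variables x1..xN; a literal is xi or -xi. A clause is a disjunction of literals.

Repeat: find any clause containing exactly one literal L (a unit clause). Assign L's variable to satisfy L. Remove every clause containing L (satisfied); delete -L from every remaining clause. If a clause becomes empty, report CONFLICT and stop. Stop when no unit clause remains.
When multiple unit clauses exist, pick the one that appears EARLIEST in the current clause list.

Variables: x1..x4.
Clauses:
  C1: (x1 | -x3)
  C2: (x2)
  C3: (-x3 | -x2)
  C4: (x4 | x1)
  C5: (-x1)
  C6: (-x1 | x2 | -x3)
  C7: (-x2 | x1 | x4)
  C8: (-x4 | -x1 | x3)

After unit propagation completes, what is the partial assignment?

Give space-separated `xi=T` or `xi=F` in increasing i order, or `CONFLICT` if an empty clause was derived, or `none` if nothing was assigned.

Answer: x1=F x2=T x3=F x4=T

Derivation:
unit clause [2] forces x2=T; simplify:
  drop -2 from [-3, -2] -> [-3]
  drop -2 from [-2, 1, 4] -> [1, 4]
  satisfied 2 clause(s); 6 remain; assigned so far: [2]
unit clause [-3] forces x3=F; simplify:
  drop 3 from [-4, -1, 3] -> [-4, -1]
  satisfied 2 clause(s); 4 remain; assigned so far: [2, 3]
unit clause [-1] forces x1=F; simplify:
  drop 1 from [4, 1] -> [4]
  drop 1 from [1, 4] -> [4]
  satisfied 2 clause(s); 2 remain; assigned so far: [1, 2, 3]
unit clause [4] forces x4=T; simplify:
  satisfied 2 clause(s); 0 remain; assigned so far: [1, 2, 3, 4]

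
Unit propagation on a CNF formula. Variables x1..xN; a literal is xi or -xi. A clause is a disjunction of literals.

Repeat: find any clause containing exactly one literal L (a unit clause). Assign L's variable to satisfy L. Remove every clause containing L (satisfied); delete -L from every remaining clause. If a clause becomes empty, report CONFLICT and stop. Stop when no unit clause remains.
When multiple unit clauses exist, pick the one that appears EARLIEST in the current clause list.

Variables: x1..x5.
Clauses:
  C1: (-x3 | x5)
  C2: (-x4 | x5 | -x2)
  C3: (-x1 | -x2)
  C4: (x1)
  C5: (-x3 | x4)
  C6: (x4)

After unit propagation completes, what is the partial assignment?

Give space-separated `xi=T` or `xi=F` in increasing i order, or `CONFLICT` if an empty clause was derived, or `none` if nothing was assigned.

unit clause [1] forces x1=T; simplify:
  drop -1 from [-1, -2] -> [-2]
  satisfied 1 clause(s); 5 remain; assigned so far: [1]
unit clause [-2] forces x2=F; simplify:
  satisfied 2 clause(s); 3 remain; assigned so far: [1, 2]
unit clause [4] forces x4=T; simplify:
  satisfied 2 clause(s); 1 remain; assigned so far: [1, 2, 4]

Answer: x1=T x2=F x4=T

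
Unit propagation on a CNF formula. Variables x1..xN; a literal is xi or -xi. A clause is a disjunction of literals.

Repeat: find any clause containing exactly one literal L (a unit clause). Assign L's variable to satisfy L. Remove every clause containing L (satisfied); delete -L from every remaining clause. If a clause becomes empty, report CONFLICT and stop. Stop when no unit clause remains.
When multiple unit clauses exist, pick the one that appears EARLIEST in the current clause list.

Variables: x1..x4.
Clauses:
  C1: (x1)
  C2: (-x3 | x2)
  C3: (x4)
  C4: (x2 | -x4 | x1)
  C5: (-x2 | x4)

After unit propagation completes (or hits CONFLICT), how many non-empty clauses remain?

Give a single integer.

Answer: 1

Derivation:
unit clause [1] forces x1=T; simplify:
  satisfied 2 clause(s); 3 remain; assigned so far: [1]
unit clause [4] forces x4=T; simplify:
  satisfied 2 clause(s); 1 remain; assigned so far: [1, 4]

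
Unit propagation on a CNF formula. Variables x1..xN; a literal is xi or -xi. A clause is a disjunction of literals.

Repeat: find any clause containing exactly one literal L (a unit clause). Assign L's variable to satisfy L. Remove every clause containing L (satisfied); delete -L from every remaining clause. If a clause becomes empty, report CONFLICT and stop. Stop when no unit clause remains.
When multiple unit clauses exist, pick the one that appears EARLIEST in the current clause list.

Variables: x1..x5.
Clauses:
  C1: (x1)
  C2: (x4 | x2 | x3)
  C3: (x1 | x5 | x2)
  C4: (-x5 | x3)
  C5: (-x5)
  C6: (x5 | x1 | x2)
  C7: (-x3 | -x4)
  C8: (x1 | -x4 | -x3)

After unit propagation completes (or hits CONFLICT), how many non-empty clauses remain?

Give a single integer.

Answer: 2

Derivation:
unit clause [1] forces x1=T; simplify:
  satisfied 4 clause(s); 4 remain; assigned so far: [1]
unit clause [-5] forces x5=F; simplify:
  satisfied 2 clause(s); 2 remain; assigned so far: [1, 5]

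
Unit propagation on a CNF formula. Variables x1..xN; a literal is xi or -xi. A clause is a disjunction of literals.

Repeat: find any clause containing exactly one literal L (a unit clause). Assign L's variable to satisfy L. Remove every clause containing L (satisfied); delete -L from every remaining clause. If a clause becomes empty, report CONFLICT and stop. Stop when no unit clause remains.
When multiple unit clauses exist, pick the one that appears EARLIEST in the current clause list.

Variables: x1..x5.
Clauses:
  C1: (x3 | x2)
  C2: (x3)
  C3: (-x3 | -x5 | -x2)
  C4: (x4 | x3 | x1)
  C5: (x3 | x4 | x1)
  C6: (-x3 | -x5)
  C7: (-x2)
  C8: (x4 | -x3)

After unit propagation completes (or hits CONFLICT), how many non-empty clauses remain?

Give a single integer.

unit clause [3] forces x3=T; simplify:
  drop -3 from [-3, -5, -2] -> [-5, -2]
  drop -3 from [-3, -5] -> [-5]
  drop -3 from [4, -3] -> [4]
  satisfied 4 clause(s); 4 remain; assigned so far: [3]
unit clause [-5] forces x5=F; simplify:
  satisfied 2 clause(s); 2 remain; assigned so far: [3, 5]
unit clause [-2] forces x2=F; simplify:
  satisfied 1 clause(s); 1 remain; assigned so far: [2, 3, 5]
unit clause [4] forces x4=T; simplify:
  satisfied 1 clause(s); 0 remain; assigned so far: [2, 3, 4, 5]

Answer: 0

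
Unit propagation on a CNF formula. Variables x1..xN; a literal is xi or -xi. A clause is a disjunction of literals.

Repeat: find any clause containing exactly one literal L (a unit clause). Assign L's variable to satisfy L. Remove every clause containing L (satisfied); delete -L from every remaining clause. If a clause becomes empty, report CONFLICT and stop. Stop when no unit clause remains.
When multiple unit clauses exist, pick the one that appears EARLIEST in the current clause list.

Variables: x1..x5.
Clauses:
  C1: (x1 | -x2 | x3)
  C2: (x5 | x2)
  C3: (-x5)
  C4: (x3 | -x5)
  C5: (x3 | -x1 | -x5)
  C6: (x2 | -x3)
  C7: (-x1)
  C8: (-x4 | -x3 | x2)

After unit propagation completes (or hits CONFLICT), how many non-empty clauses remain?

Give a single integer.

Answer: 0

Derivation:
unit clause [-5] forces x5=F; simplify:
  drop 5 from [5, 2] -> [2]
  satisfied 3 clause(s); 5 remain; assigned so far: [5]
unit clause [2] forces x2=T; simplify:
  drop -2 from [1, -2, 3] -> [1, 3]
  satisfied 3 clause(s); 2 remain; assigned so far: [2, 5]
unit clause [-1] forces x1=F; simplify:
  drop 1 from [1, 3] -> [3]
  satisfied 1 clause(s); 1 remain; assigned so far: [1, 2, 5]
unit clause [3] forces x3=T; simplify:
  satisfied 1 clause(s); 0 remain; assigned so far: [1, 2, 3, 5]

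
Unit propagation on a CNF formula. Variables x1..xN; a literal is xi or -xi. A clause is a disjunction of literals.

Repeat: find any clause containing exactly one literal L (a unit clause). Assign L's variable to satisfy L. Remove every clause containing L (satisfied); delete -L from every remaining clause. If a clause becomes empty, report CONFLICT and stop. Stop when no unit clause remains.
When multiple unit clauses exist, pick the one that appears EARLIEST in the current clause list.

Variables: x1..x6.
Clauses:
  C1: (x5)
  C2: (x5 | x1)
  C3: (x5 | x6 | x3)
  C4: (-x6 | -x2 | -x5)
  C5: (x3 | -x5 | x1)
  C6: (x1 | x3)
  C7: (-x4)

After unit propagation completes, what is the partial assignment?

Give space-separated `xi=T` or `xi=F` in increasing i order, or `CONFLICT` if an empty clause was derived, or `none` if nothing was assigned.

Answer: x4=F x5=T

Derivation:
unit clause [5] forces x5=T; simplify:
  drop -5 from [-6, -2, -5] -> [-6, -2]
  drop -5 from [3, -5, 1] -> [3, 1]
  satisfied 3 clause(s); 4 remain; assigned so far: [5]
unit clause [-4] forces x4=F; simplify:
  satisfied 1 clause(s); 3 remain; assigned so far: [4, 5]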